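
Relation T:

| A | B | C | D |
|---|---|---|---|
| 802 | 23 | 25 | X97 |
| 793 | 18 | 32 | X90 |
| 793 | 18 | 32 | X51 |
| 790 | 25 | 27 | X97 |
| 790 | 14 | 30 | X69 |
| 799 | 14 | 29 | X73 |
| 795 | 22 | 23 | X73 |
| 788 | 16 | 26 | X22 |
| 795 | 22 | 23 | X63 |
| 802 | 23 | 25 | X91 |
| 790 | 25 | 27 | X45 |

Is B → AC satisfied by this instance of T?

B=23: 2 rows → {A,C} = (802, 25), (802, 25) ✓
B=18: 2 rows → {A,C} = (793, 32), (793, 32) ✓
B=25: 2 rows → {A,C} = (790, 27), (790, 27) ✓
B=14: 2 rows → {A,C} takes values {(790, 30), (799, 29)} — violation
B=22: 2 rows → {A,C} = (795, 23), (795, 23) ✓
B=16: 1 row → {A,C} = (788, 26) ✓
Two rows agree on B but differ on AC, so B → AC does not hold.

No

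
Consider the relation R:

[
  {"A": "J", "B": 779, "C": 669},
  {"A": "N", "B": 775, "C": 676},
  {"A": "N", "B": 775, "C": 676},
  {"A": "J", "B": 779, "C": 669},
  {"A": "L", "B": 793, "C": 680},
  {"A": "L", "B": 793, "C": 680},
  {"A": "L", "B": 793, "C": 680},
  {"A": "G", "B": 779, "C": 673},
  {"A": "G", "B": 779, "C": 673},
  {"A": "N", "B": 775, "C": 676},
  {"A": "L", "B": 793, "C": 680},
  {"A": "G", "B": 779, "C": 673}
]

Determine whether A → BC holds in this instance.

A=J: 2 rows → {B,C} = (779, 669), (779, 669) ✓
A=N: 3 rows → {B,C} = (775, 676), (775, 676), (775, 676) ✓
A=L: 4 rows → {B,C} = (793, 680), (793, 680), (793, 680), (793, 680) ✓
A=G: 3 rows → {B,C} = (779, 673), (779, 673), (779, 673) ✓
Every A value is associated with a single BC value, so A → BC holds.

Yes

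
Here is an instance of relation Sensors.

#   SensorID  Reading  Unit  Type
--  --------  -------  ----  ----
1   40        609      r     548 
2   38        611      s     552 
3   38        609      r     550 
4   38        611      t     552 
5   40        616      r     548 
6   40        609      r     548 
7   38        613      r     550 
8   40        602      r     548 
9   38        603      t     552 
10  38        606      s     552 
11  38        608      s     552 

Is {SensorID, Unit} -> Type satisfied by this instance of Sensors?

(SensorID=40, Unit=r): rows 1, 5, 6, 8 → Type = 548, 548, 548, 548 ✓
(SensorID=38, Unit=s): rows 2, 10, 11 → Type = 552, 552, 552 ✓
(SensorID=38, Unit=r): rows 3, 7 → Type = 550, 550 ✓
(SensorID=38, Unit=t): rows 4, 9 → Type = 552, 552 ✓
Every {SensorID, Unit} value is associated with a single Type value, so {SensorID, Unit} -> Type holds.

Yes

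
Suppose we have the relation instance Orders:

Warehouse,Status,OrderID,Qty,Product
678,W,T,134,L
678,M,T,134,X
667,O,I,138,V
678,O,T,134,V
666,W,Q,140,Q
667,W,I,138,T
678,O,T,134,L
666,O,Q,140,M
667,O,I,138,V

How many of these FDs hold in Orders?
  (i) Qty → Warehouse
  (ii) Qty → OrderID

(i) Qty → Warehouse: every LHS value maps to a single RHS value — holds.
(ii) Qty → OrderID: every LHS value maps to a single RHS value — holds.
2 of the 2 dependencies hold.

2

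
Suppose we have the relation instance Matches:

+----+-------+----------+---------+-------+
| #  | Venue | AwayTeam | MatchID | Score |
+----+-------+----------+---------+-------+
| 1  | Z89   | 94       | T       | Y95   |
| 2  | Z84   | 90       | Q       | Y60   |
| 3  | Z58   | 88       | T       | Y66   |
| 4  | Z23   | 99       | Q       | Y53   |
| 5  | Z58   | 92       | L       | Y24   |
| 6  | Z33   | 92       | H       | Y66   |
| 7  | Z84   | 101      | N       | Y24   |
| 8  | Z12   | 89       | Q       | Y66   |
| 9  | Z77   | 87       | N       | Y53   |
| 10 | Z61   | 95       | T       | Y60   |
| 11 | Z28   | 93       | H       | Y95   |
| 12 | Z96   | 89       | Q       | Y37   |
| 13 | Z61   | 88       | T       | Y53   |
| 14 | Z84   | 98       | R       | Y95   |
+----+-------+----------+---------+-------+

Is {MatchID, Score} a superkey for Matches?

All 14 rows have distinct {MatchID, Score} values, so {MatchID, Score} → (all attributes) holds and {MatchID, Score} is a superkey.

Yes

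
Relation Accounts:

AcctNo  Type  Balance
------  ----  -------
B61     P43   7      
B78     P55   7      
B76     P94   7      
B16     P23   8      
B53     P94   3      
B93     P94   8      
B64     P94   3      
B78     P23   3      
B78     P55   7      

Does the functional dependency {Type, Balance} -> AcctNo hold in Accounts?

(Type=P43, Balance=7): 1 row → AcctNo = B61 ✓
(Type=P55, Balance=7): 2 rows → AcctNo = B78, B78 ✓
(Type=P94, Balance=7): 1 row → AcctNo = B76 ✓
(Type=P23, Balance=8): 1 row → AcctNo = B16 ✓
(Type=P94, Balance=3): 2 rows → AcctNo takes values {B53, B64} — violation
(Type=P94, Balance=8): 1 row → AcctNo = B93 ✓
(Type=P23, Balance=3): 1 row → AcctNo = B78 ✓
Two rows agree on {Type, Balance} but differ on AcctNo, so {Type, Balance} -> AcctNo does not hold.

No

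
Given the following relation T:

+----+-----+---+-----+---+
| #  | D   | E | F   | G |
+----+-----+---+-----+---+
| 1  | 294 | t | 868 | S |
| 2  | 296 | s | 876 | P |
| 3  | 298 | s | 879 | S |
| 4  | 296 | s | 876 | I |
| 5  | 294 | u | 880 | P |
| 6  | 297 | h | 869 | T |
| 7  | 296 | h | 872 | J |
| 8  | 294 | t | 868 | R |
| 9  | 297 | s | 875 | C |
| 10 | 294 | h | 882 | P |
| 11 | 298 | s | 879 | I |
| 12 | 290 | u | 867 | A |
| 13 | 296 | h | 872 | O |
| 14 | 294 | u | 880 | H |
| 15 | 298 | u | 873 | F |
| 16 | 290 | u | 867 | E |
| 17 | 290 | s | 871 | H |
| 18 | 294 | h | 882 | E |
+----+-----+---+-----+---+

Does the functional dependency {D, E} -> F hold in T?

(D=294, E=t): rows 1, 8 → F = 868, 868 ✓
(D=296, E=s): rows 2, 4 → F = 876, 876 ✓
(D=298, E=s): rows 3, 11 → F = 879, 879 ✓
(D=294, E=u): rows 5, 14 → F = 880, 880 ✓
(D=297, E=h): row 6 → F = 869 ✓
(D=296, E=h): rows 7, 13 → F = 872, 872 ✓
(D=297, E=s): row 9 → F = 875 ✓
(D=294, E=h): rows 10, 18 → F = 882, 882 ✓
(D=290, E=u): rows 12, 16 → F = 867, 867 ✓
(D=298, E=u): row 15 → F = 873 ✓
(D=290, E=s): row 17 → F = 871 ✓
Every {D, E} value is associated with a single F value, so {D, E} -> F holds.

Yes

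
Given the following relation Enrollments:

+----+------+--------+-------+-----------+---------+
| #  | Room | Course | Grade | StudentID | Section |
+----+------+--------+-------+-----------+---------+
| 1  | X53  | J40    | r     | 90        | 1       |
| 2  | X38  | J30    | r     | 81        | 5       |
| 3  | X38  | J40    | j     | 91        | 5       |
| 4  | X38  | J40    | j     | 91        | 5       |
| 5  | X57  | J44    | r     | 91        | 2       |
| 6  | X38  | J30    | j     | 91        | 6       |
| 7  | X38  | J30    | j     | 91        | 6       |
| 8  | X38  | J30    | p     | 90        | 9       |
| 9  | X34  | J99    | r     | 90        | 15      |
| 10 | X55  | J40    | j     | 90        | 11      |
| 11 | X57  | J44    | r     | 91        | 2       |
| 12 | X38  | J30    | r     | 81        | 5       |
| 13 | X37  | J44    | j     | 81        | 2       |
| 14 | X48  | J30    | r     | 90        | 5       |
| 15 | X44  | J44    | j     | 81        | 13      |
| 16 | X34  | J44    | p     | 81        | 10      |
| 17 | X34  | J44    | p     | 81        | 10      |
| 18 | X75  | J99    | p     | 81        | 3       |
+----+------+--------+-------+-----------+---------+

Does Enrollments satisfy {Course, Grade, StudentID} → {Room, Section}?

No

(Course=J40, Grade=r, StudentID=90): row 1 → {Room,Section} = (X53, 1) ✓
(Course=J30, Grade=r, StudentID=81): rows 2, 12 → {Room,Section} = (X38, 5), (X38, 5) ✓
(Course=J40, Grade=j, StudentID=91): rows 3, 4 → {Room,Section} = (X38, 5), (X38, 5) ✓
(Course=J44, Grade=r, StudentID=91): rows 5, 11 → {Room,Section} = (X57, 2), (X57, 2) ✓
(Course=J30, Grade=j, StudentID=91): rows 6, 7 → {Room,Section} = (X38, 6), (X38, 6) ✓
(Course=J30, Grade=p, StudentID=90): row 8 → {Room,Section} = (X38, 9) ✓
(Course=J99, Grade=r, StudentID=90): row 9 → {Room,Section} = (X34, 15) ✓
(Course=J40, Grade=j, StudentID=90): row 10 → {Room,Section} = (X55, 11) ✓
(Course=J44, Grade=j, StudentID=81): rows 13, 15 → {Room,Section} takes values {(X37, 2), (X44, 13)} — violation
(Course=J30, Grade=r, StudentID=90): row 14 → {Room,Section} = (X48, 5) ✓
(Course=J44, Grade=p, StudentID=81): rows 16, 17 → {Room,Section} = (X34, 10), (X34, 10) ✓
(Course=J99, Grade=p, StudentID=81): row 18 → {Room,Section} = (X75, 3) ✓
Two rows agree on {Course, Grade, StudentID} but differ on {Room, Section}, so {Course, Grade, StudentID} → {Room, Section} does not hold.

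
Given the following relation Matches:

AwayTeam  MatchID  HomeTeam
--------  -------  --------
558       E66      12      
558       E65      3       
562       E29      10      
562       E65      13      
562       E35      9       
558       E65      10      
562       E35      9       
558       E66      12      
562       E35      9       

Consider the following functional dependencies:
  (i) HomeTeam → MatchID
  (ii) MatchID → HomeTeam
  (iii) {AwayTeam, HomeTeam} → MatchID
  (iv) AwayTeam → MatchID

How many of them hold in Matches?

(i) HomeTeam → MatchID: HomeTeam=10: 2 rows → MatchID takes values {E29, E65} — violation — fails.
(ii) MatchID → HomeTeam: MatchID=E65: 3 rows → HomeTeam takes values {3, 13, 10} — violation — fails.
(iii) {AwayTeam, HomeTeam} → MatchID: every LHS value maps to a single RHS value — holds.
(iv) AwayTeam → MatchID: AwayTeam=558: 4 rows → MatchID takes values {E66, E65} — violation; AwayTeam=562: 5 rows → MatchID takes values {E29, E65, E35} — violation — fails.
1 of the 4 dependencies holds.

1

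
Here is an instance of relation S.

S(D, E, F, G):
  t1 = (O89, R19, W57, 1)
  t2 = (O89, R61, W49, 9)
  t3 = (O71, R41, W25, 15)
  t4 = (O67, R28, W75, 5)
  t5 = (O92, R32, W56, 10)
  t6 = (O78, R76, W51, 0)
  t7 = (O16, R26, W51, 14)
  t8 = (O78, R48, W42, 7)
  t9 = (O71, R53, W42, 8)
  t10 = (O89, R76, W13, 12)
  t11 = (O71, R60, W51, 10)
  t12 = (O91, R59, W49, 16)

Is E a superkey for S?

Rows 6 and 10 have the same E value E=R76 but are distinct tuples, so E does not determine every attribute — not a superkey.

No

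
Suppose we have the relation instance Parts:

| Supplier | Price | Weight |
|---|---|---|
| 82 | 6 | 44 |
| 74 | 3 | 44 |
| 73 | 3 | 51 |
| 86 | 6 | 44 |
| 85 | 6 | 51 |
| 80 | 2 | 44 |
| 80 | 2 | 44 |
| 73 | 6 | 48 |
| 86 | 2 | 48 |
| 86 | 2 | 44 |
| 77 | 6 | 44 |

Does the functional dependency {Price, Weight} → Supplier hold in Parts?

(Price=6, Weight=44): 3 rows → Supplier takes values {82, 86, 77} — violation
(Price=3, Weight=44): 1 row → Supplier = 74 ✓
(Price=3, Weight=51): 1 row → Supplier = 73 ✓
(Price=6, Weight=51): 1 row → Supplier = 85 ✓
(Price=2, Weight=44): 3 rows → Supplier takes values {80, 86} — violation
(Price=6, Weight=48): 1 row → Supplier = 73 ✓
(Price=2, Weight=48): 1 row → Supplier = 86 ✓
Two rows agree on {Price, Weight} but differ on Supplier, so {Price, Weight} → Supplier does not hold.

No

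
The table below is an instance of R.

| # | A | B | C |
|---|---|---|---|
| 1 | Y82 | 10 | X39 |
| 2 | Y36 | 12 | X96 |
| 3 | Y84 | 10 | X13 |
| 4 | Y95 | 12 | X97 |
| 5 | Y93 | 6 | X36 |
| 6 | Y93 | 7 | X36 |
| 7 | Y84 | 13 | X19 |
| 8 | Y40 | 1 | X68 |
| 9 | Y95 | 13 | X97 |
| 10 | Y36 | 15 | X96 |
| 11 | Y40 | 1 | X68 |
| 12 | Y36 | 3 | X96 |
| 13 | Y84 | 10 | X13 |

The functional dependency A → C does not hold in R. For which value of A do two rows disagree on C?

Y84

A=Y82: row 1 → C = X39 ✓
A=Y36: rows 2, 10, 12 → C = X96, X96, X96 ✓
A=Y84: rows 3, 7, 13 → C takes values {X13, X19} — violation
A=Y95: rows 4, 9 → C = X97, X97 ✓
A=Y93: rows 5, 6 → C = X36, X36 ✓
A=Y40: rows 8, 11 → C = X68, X68 ✓
The only A value with inconsistent C is A=Y84.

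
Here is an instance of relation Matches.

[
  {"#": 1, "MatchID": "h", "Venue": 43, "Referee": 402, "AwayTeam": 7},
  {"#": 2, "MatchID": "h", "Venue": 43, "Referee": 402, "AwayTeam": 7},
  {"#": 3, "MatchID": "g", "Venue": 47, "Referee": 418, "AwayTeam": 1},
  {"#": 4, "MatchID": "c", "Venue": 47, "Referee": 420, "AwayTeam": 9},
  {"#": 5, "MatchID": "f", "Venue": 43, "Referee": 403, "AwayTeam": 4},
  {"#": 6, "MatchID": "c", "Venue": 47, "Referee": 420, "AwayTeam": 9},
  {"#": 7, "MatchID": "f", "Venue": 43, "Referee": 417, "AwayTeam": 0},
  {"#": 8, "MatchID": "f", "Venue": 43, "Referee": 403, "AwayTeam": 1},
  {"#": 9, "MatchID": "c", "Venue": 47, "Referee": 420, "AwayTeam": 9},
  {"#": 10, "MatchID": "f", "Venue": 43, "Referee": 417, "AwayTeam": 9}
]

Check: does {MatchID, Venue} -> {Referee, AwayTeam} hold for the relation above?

(MatchID=h, Venue=43): rows 1, 2 → {Referee,AwayTeam} = (402, 7), (402, 7) ✓
(MatchID=g, Venue=47): row 3 → {Referee,AwayTeam} = (418, 1) ✓
(MatchID=c, Venue=47): rows 4, 6, 9 → {Referee,AwayTeam} = (420, 9), (420, 9), (420, 9) ✓
(MatchID=f, Venue=43): rows 5, 7, 8, 10 → {Referee,AwayTeam} takes values {(403, 4), (417, 0), (403, 1), (417, 9)} — violation
Two rows agree on {MatchID, Venue} but differ on {Referee, AwayTeam}, so {MatchID, Venue} -> {Referee, AwayTeam} does not hold.

No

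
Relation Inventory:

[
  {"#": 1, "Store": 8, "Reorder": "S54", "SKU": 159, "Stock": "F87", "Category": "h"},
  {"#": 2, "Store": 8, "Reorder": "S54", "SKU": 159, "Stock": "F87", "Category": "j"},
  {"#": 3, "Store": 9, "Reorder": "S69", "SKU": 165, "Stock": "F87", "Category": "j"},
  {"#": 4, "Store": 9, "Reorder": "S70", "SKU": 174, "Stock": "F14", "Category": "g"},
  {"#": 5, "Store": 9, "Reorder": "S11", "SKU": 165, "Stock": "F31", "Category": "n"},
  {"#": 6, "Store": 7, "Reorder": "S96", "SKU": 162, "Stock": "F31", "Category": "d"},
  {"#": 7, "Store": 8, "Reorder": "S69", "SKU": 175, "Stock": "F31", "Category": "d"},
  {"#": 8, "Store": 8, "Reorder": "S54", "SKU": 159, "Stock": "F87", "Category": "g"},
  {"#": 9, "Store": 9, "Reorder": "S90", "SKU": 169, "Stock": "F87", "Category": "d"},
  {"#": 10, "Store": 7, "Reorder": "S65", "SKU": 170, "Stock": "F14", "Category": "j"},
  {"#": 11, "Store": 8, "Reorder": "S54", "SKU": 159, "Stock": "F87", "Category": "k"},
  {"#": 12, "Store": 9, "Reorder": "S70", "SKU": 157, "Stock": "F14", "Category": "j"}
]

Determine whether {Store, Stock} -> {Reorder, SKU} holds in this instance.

No

(Store=8, Stock=F87): rows 1, 2, 8, 11 → {Reorder,SKU} = (S54, 159), (S54, 159), (S54, 159), (S54, 159) ✓
(Store=9, Stock=F87): rows 3, 9 → {Reorder,SKU} takes values {(S69, 165), (S90, 169)} — violation
(Store=9, Stock=F14): rows 4, 12 → {Reorder,SKU} takes values {(S70, 174), (S70, 157)} — violation
(Store=9, Stock=F31): row 5 → {Reorder,SKU} = (S11, 165) ✓
(Store=7, Stock=F31): row 6 → {Reorder,SKU} = (S96, 162) ✓
(Store=8, Stock=F31): row 7 → {Reorder,SKU} = (S69, 175) ✓
(Store=7, Stock=F14): row 10 → {Reorder,SKU} = (S65, 170) ✓
Two rows agree on {Store, Stock} but differ on {Reorder, SKU}, so {Store, Stock} -> {Reorder, SKU} does not hold.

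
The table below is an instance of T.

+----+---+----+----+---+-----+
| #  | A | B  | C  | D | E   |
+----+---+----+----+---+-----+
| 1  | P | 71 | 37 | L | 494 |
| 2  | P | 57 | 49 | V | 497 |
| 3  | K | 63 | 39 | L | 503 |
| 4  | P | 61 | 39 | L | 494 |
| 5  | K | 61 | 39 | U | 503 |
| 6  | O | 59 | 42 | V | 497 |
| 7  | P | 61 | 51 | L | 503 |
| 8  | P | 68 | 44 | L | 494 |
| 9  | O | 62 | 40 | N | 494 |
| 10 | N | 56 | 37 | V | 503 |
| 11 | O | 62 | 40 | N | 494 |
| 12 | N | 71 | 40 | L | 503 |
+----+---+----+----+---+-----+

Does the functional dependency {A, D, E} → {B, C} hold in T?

No

(A=P, D=L, E=494): rows 1, 4, 8 → {B,C} takes values {(71, 37), (61, 39), (68, 44)} — violation
(A=P, D=V, E=497): row 2 → {B,C} = (57, 49) ✓
(A=K, D=L, E=503): row 3 → {B,C} = (63, 39) ✓
(A=K, D=U, E=503): row 5 → {B,C} = (61, 39) ✓
(A=O, D=V, E=497): row 6 → {B,C} = (59, 42) ✓
(A=P, D=L, E=503): row 7 → {B,C} = (61, 51) ✓
(A=O, D=N, E=494): rows 9, 11 → {B,C} = (62, 40), (62, 40) ✓
(A=N, D=V, E=503): row 10 → {B,C} = (56, 37) ✓
(A=N, D=L, E=503): row 12 → {B,C} = (71, 40) ✓
Two rows agree on {A, D, E} but differ on {B, C}, so {A, D, E} → {B, C} does not hold.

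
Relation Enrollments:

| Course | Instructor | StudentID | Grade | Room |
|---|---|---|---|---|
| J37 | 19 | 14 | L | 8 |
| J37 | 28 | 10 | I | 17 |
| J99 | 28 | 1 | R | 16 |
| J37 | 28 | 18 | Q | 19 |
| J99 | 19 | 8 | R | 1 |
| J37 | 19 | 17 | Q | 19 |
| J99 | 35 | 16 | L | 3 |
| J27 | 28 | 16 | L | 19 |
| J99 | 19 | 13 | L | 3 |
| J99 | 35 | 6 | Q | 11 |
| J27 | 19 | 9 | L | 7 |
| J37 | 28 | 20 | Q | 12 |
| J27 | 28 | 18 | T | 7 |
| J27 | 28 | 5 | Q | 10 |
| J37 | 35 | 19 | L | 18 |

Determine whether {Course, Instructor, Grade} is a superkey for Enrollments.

No

Two distinct rows share (Course=J37, Instructor=28, Grade=Q), so {Course, Instructor, Grade} does not determine every attribute — not a superkey.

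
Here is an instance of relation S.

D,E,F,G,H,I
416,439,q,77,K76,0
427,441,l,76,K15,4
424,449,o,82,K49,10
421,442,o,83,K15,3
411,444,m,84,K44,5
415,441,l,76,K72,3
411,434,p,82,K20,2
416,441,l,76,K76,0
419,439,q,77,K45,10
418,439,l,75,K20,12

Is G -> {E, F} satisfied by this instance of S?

No

G=77: 2 rows → {E,F} = (439, q), (439, q) ✓
G=76: 3 rows → {E,F} = (441, l), (441, l), (441, l) ✓
G=82: 2 rows → {E,F} takes values {(449, o), (434, p)} — violation
G=83: 1 row → {E,F} = (442, o) ✓
G=84: 1 row → {E,F} = (444, m) ✓
G=75: 1 row → {E,F} = (439, l) ✓
Two rows agree on G but differ on {E, F}, so G -> {E, F} does not hold.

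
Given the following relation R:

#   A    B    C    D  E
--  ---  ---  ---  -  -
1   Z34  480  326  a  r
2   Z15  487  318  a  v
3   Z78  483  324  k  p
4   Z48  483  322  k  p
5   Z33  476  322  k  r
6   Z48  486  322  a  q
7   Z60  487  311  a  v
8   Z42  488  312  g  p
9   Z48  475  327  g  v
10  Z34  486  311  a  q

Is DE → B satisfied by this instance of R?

Yes

(D=a, E=r): row 1 → B = 480 ✓
(D=a, E=v): rows 2, 7 → B = 487, 487 ✓
(D=k, E=p): rows 3, 4 → B = 483, 483 ✓
(D=k, E=r): row 5 → B = 476 ✓
(D=a, E=q): rows 6, 10 → B = 486, 486 ✓
(D=g, E=p): row 8 → B = 488 ✓
(D=g, E=v): row 9 → B = 475 ✓
Every DE value is associated with a single B value, so DE → B holds.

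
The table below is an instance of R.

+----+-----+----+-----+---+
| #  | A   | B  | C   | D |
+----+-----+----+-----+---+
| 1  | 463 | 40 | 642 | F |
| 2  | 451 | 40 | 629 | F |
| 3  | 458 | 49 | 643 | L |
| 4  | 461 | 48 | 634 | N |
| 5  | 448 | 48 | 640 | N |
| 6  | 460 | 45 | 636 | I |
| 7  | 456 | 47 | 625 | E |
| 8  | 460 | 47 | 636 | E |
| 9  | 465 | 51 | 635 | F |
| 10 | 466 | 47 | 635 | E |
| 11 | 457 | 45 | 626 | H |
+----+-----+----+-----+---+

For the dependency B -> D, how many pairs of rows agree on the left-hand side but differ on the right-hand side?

1

B=40: all 2 rows agree on D — 0 pairs.
B=48: all 2 rows agree on D — 0 pairs.
B=45: violating pairs (6,11) — 1 pair.
B=47: all 3 rows agree on D — 0 pairs.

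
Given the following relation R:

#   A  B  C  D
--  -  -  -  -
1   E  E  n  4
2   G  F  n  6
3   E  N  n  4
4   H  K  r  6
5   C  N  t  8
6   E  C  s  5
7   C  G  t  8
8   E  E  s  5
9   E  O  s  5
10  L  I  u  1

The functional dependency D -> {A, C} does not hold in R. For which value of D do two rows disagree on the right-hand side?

6

D=4: rows 1, 3 → {A,C} = (E, n), (E, n) ✓
D=6: rows 2, 4 → {A,C} takes values {(G, n), (H, r)} — violation
D=8: rows 5, 7 → {A,C} = (C, t), (C, t) ✓
D=5: rows 6, 8, 9 → {A,C} = (E, s), (E, s), (E, s) ✓
D=1: row 10 → {A,C} = (L, u) ✓
The only D value with inconsistent RHS is D=6.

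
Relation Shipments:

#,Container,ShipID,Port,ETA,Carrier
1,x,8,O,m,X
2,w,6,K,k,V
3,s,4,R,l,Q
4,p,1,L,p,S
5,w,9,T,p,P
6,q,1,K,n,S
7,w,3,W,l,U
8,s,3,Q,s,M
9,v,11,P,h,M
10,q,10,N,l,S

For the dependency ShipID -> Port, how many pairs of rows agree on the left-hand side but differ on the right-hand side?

2

ShipID=1: violating pairs (4,6) — 1 pair.
ShipID=3: violating pairs (7,8) — 1 pair.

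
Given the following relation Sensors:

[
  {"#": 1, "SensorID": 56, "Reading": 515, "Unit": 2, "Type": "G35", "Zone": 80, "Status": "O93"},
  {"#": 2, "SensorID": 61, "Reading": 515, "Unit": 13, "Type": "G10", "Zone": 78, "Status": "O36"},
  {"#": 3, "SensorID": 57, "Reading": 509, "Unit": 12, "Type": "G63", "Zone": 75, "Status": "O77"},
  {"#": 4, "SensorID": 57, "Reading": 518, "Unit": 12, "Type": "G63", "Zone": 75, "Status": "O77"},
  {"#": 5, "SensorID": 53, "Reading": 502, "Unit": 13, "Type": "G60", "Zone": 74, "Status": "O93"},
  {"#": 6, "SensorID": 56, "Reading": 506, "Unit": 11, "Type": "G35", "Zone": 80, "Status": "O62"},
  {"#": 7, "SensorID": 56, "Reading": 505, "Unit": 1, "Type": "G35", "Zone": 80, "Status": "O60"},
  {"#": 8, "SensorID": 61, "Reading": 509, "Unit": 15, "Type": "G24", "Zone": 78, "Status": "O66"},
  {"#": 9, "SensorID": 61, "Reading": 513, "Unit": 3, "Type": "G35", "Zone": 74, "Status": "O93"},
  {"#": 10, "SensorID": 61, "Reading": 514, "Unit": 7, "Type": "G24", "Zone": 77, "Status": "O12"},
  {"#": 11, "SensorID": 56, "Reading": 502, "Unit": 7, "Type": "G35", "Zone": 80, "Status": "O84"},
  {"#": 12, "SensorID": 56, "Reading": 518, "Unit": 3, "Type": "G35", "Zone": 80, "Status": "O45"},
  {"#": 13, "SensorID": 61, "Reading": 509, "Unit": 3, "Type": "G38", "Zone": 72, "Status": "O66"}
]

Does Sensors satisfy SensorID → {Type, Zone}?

SensorID=56: rows 1, 6, 7, 11, 12 → {Type,Zone} = (G35, 80), (G35, 80), (G35, 80), (G35, 80), (G35, 80) ✓
SensorID=61: rows 2, 8, 9, 10, 13 → {Type,Zone} takes values {(G10, 78), (G24, 78), (G35, 74), (G24, 77), (G38, 72)} — violation
SensorID=57: rows 3, 4 → {Type,Zone} = (G63, 75), (G63, 75) ✓
SensorID=53: row 5 → {Type,Zone} = (G60, 74) ✓
Two rows agree on SensorID but differ on {Type, Zone}, so SensorID → {Type, Zone} does not hold.

No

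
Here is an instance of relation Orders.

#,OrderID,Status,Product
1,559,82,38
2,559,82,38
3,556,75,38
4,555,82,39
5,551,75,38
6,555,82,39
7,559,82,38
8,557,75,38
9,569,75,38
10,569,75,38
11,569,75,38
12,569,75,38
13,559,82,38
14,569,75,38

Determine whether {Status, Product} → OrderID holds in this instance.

(Status=82, Product=38): rows 1, 2, 7, 13 → OrderID = 559, 559, 559, 559 ✓
(Status=75, Product=38): rows 3, 5, 8, 9, 10, 11, 12, 14 → OrderID takes values {556, 551, 557, 569} — violation
(Status=82, Product=39): rows 4, 6 → OrderID = 555, 555 ✓
Two rows agree on {Status, Product} but differ on OrderID, so {Status, Product} → OrderID does not hold.

No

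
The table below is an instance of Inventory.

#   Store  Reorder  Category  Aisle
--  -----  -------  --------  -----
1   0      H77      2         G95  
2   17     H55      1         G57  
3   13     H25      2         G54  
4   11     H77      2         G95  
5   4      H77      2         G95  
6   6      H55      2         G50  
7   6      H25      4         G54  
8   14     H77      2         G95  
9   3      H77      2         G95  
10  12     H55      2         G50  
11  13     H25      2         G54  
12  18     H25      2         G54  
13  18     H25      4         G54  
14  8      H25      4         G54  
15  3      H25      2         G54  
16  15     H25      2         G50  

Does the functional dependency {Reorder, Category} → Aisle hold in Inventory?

No

(Reorder=H77, Category=2): rows 1, 4, 5, 8, 9 → Aisle = G95, G95, G95, G95, G95 ✓
(Reorder=H55, Category=1): row 2 → Aisle = G57 ✓
(Reorder=H25, Category=2): rows 3, 11, 12, 15, 16 → Aisle takes values {G54, G50} — violation
(Reorder=H55, Category=2): rows 6, 10 → Aisle = G50, G50 ✓
(Reorder=H25, Category=4): rows 7, 13, 14 → Aisle = G54, G54, G54 ✓
Two rows agree on {Reorder, Category} but differ on Aisle, so {Reorder, Category} → Aisle does not hold.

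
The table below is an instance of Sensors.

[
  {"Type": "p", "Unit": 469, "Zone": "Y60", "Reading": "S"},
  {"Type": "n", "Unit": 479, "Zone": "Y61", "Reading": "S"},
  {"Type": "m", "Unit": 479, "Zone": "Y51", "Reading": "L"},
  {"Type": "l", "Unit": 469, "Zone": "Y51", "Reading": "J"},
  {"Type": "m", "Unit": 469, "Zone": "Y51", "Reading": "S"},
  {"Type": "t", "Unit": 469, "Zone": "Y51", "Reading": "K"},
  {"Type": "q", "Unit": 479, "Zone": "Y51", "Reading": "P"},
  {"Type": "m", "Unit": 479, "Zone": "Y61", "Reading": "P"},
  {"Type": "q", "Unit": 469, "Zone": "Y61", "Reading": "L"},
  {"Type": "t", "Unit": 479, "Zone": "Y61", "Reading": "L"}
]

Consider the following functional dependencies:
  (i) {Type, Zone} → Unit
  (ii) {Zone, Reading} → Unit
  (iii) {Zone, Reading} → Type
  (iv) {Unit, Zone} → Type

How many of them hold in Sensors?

(i) {Type, Zone} → Unit: (Type=m, Zone=Y51): 2 rows → Unit takes values {479, 469} — violation — fails.
(ii) {Zone, Reading} → Unit: (Zone=Y61, Reading=L): 2 rows → Unit takes values {469, 479} — violation — fails.
(iii) {Zone, Reading} → Type: (Zone=Y61, Reading=L): 2 rows → Type takes values {q, t} — violation — fails.
(iv) {Unit, Zone} → Type: (Unit=479, Zone=Y61): 3 rows → Type takes values {n, m, t} — violation; (Unit=479, Zone=Y51): 2 rows → Type takes values {m, q} — violation; (Unit=469, Zone=Y51): 3 rows → Type takes values {l, m, t} — violation — fails.
None of the 4 dependencies hold.

0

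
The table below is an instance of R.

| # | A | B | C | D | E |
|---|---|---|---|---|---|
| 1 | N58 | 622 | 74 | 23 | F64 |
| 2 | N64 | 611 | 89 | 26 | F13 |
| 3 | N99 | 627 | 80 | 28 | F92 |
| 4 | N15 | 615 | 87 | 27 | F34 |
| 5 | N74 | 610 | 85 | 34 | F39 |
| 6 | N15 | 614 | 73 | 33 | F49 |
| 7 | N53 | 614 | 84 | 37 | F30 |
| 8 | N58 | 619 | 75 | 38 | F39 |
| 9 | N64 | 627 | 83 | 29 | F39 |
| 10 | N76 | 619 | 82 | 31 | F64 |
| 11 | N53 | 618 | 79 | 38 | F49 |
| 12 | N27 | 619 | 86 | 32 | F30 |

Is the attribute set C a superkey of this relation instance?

Yes

All 12 rows have distinct C values, so C → (all attributes) holds and C is a superkey.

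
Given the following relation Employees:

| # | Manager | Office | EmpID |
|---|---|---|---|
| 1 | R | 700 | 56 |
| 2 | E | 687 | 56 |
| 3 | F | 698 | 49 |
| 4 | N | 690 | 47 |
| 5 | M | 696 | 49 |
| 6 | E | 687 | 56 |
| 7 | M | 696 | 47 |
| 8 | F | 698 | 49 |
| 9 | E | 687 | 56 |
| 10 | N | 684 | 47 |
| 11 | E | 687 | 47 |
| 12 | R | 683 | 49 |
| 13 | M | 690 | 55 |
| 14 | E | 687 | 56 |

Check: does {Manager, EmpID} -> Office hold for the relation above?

No

(Manager=R, EmpID=56): row 1 → Office = 700 ✓
(Manager=E, EmpID=56): rows 2, 6, 9, 14 → Office = 687, 687, 687, 687 ✓
(Manager=F, EmpID=49): rows 3, 8 → Office = 698, 698 ✓
(Manager=N, EmpID=47): rows 4, 10 → Office takes values {690, 684} — violation
(Manager=M, EmpID=49): row 5 → Office = 696 ✓
(Manager=M, EmpID=47): row 7 → Office = 696 ✓
(Manager=E, EmpID=47): row 11 → Office = 687 ✓
(Manager=R, EmpID=49): row 12 → Office = 683 ✓
(Manager=M, EmpID=55): row 13 → Office = 690 ✓
Two rows agree on {Manager, EmpID} but differ on Office, so {Manager, EmpID} -> Office does not hold.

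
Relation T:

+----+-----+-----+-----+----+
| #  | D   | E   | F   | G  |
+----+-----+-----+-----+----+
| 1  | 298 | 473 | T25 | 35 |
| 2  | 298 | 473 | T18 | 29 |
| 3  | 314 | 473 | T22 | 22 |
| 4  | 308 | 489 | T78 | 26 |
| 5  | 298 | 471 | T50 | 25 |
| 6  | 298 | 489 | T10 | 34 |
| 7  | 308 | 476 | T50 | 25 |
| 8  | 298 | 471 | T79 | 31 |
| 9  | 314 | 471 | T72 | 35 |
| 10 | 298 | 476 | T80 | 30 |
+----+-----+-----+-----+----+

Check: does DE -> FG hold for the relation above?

No

(D=298, E=473): rows 1, 2 → {F,G} takes values {(T25, 35), (T18, 29)} — violation
(D=314, E=473): row 3 → {F,G} = (T22, 22) ✓
(D=308, E=489): row 4 → {F,G} = (T78, 26) ✓
(D=298, E=471): rows 5, 8 → {F,G} takes values {(T50, 25), (T79, 31)} — violation
(D=298, E=489): row 6 → {F,G} = (T10, 34) ✓
(D=308, E=476): row 7 → {F,G} = (T50, 25) ✓
(D=314, E=471): row 9 → {F,G} = (T72, 35) ✓
(D=298, E=476): row 10 → {F,G} = (T80, 30) ✓
Two rows agree on DE but differ on FG, so DE -> FG does not hold.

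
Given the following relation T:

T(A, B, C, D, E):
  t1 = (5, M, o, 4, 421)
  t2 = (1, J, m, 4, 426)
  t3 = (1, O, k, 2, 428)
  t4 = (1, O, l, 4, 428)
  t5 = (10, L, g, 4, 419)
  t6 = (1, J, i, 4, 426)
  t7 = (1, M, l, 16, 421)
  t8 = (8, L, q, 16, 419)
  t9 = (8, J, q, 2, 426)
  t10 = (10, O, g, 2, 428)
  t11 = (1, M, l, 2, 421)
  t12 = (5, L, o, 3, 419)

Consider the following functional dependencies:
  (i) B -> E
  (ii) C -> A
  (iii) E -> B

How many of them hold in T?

(i) B -> E: every LHS value maps to a single RHS value — holds.
(ii) C -> A: every LHS value maps to a single RHS value — holds.
(iii) E -> B: every LHS value maps to a single RHS value — holds.
3 of the 3 dependencies hold.

3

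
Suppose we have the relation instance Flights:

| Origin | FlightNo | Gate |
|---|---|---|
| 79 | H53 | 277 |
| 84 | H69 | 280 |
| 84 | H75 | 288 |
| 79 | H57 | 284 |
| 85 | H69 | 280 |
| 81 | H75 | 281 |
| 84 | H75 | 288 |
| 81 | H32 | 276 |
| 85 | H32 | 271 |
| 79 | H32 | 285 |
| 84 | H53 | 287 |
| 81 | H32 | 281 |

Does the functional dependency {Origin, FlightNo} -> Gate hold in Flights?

No

(Origin=79, FlightNo=H53): 1 row → Gate = 277 ✓
(Origin=84, FlightNo=H69): 1 row → Gate = 280 ✓
(Origin=84, FlightNo=H75): 2 rows → Gate = 288, 288 ✓
(Origin=79, FlightNo=H57): 1 row → Gate = 284 ✓
(Origin=85, FlightNo=H69): 1 row → Gate = 280 ✓
(Origin=81, FlightNo=H75): 1 row → Gate = 281 ✓
(Origin=81, FlightNo=H32): 2 rows → Gate takes values {276, 281} — violation
(Origin=85, FlightNo=H32): 1 row → Gate = 271 ✓
(Origin=79, FlightNo=H32): 1 row → Gate = 285 ✓
(Origin=84, FlightNo=H53): 1 row → Gate = 287 ✓
Two rows agree on {Origin, FlightNo} but differ on Gate, so {Origin, FlightNo} -> Gate does not hold.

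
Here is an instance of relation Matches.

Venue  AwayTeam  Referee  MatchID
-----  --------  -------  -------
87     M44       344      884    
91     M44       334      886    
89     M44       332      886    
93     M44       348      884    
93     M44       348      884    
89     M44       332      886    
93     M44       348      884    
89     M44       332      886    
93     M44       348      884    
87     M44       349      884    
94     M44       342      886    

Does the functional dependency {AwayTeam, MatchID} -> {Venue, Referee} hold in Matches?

(AwayTeam=M44, MatchID=884): 6 rows → {Venue,Referee} takes values {(87, 344), (93, 348), (87, 349)} — violation
(AwayTeam=M44, MatchID=886): 5 rows → {Venue,Referee} takes values {(91, 334), (89, 332), (94, 342)} — violation
Two rows agree on {AwayTeam, MatchID} but differ on {Venue, Referee}, so {AwayTeam, MatchID} -> {Venue, Referee} does not hold.

No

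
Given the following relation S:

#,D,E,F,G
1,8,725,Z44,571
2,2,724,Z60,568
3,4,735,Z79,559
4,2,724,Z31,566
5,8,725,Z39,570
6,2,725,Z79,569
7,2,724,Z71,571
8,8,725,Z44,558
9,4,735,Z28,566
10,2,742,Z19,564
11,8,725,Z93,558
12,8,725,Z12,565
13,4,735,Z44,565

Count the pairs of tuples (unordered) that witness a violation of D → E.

D=8: all 5 rows agree on E — 0 pairs.
D=2: violating pairs (2,6), (2,10), (4,6), (4,10), (6,7), (6,10), (7,10) — 7 pairs.
D=4: all 3 rows agree on E — 0 pairs.

7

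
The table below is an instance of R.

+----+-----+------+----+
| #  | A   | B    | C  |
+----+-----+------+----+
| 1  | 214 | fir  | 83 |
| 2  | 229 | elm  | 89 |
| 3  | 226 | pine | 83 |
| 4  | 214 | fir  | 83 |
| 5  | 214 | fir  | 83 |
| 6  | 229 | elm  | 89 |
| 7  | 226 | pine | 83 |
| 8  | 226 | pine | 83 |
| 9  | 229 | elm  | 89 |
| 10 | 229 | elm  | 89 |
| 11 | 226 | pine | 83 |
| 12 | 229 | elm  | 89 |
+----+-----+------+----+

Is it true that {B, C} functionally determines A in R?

(B=fir, C=83): rows 1, 4, 5 → A = 214, 214, 214 ✓
(B=elm, C=89): rows 2, 6, 9, 10, 12 → A = 229, 229, 229, 229, 229 ✓
(B=pine, C=83): rows 3, 7, 8, 11 → A = 226, 226, 226, 226 ✓
Every {B, C} value is associated with a single A value, so {B, C} → A holds.

Yes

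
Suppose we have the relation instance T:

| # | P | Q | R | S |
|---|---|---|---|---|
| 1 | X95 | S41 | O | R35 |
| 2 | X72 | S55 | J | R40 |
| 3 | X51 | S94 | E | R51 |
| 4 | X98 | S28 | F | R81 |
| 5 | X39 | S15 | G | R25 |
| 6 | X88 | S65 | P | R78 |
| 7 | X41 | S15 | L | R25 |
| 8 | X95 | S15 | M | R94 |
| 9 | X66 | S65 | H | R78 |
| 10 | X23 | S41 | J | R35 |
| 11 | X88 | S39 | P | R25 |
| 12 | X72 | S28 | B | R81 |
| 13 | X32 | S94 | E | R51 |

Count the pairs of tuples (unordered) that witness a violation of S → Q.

S=R35: all 2 rows agree on Q — 0 pairs.
S=R51: all 2 rows agree on Q — 0 pairs.
S=R81: all 2 rows agree on Q — 0 pairs.
S=R25: violating pairs (5,11), (7,11) — 2 pairs.
S=R78: all 2 rows agree on Q — 0 pairs.

2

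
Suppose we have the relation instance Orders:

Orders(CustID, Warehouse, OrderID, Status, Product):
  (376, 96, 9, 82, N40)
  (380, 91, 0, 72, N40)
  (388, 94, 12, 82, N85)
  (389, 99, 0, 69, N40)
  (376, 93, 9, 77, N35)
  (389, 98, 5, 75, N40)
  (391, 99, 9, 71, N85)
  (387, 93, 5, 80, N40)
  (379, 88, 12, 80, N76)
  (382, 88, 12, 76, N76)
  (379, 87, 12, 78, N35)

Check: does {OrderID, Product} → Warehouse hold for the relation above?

No

(OrderID=9, Product=N40): 1 row → Warehouse = 96 ✓
(OrderID=0, Product=N40): 2 rows → Warehouse takes values {91, 99} — violation
(OrderID=12, Product=N85): 1 row → Warehouse = 94 ✓
(OrderID=9, Product=N35): 1 row → Warehouse = 93 ✓
(OrderID=5, Product=N40): 2 rows → Warehouse takes values {98, 93} — violation
(OrderID=9, Product=N85): 1 row → Warehouse = 99 ✓
(OrderID=12, Product=N76): 2 rows → Warehouse = 88, 88 ✓
(OrderID=12, Product=N35): 1 row → Warehouse = 87 ✓
Two rows agree on {OrderID, Product} but differ on Warehouse, so {OrderID, Product} → Warehouse does not hold.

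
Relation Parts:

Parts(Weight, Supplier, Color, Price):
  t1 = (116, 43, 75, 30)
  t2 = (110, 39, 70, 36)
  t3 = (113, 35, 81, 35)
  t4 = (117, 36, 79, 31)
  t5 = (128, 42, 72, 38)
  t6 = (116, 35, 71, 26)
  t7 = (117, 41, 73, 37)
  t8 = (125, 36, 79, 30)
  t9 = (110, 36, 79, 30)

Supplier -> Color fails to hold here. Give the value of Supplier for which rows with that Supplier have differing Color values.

Supplier=43: row 1 → Color = 75 ✓
Supplier=39: row 2 → Color = 70 ✓
Supplier=35: rows 3, 6 → Color takes values {81, 71} — violation
Supplier=36: rows 4, 8, 9 → Color = 79, 79, 79 ✓
Supplier=42: row 5 → Color = 72 ✓
Supplier=41: row 7 → Color = 73 ✓
The only Supplier value with inconsistent Color is Supplier=35.

35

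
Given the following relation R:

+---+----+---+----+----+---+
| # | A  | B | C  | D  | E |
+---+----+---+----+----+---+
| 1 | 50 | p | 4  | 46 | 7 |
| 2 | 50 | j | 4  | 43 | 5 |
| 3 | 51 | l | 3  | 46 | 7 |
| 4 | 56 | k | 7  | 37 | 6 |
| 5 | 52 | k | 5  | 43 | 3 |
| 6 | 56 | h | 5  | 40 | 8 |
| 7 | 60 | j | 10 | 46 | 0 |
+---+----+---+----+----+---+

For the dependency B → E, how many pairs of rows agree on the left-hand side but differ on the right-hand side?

2

B=j: violating pairs (2,7) — 1 pair.
B=k: violating pairs (4,5) — 1 pair.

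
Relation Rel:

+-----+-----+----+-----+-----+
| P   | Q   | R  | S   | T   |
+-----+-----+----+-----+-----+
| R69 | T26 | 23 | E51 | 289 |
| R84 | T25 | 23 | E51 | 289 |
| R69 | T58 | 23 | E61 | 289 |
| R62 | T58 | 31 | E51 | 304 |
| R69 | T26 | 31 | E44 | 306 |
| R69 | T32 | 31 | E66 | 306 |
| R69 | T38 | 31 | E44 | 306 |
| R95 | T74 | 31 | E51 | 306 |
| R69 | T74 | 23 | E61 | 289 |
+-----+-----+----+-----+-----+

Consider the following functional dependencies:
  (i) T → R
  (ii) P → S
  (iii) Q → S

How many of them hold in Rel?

(i) T → R: every LHS value maps to a single RHS value — holds.
(ii) P → S: P=R69: 6 rows → S takes values {E51, E61, E44, E66} — violation — fails.
(iii) Q → S: Q=T26: 2 rows → S takes values {E51, E44} — violation; Q=T58: 2 rows → S takes values {E61, E51} — violation; Q=T74: 2 rows → S takes values {E51, E61} — violation — fails.
1 of the 3 dependencies holds.

1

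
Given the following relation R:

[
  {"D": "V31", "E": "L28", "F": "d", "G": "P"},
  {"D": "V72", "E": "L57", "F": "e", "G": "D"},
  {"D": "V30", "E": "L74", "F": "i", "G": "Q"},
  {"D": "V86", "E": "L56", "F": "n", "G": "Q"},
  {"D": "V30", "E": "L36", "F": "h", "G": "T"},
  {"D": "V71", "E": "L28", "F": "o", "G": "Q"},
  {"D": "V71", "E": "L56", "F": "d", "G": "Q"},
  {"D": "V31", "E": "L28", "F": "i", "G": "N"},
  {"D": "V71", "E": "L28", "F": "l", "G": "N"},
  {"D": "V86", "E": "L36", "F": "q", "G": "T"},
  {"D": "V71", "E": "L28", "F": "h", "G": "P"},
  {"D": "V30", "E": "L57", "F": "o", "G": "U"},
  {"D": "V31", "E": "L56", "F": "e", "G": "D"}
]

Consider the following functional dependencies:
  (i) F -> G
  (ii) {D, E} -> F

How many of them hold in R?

(i) F -> G: F=d: 2 rows → G takes values {P, Q} — violation; F=i: 2 rows → G takes values {Q, N} — violation; F=h: 2 rows → G takes values {T, P} — violation; F=o: 2 rows → G takes values {Q, U} — violation — fails.
(ii) {D, E} -> F: (D=V31, E=L28): 2 rows → F takes values {d, i} — violation; (D=V71, E=L28): 3 rows → F takes values {o, l, h} — violation — fails.
None of the 2 dependencies hold.

0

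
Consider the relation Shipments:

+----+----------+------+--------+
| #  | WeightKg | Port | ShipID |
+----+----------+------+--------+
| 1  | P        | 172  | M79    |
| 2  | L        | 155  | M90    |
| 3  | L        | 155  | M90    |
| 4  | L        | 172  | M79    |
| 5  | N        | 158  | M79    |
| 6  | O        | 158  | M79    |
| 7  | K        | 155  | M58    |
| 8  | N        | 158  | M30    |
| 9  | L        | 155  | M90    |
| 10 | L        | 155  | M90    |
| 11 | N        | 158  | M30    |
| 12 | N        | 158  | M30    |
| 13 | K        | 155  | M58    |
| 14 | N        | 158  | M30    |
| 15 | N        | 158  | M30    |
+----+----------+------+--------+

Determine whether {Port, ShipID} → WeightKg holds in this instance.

No

(Port=172, ShipID=M79): rows 1, 4 → WeightKg takes values {P, L} — violation
(Port=155, ShipID=M90): rows 2, 3, 9, 10 → WeightKg = L, L, L, L ✓
(Port=158, ShipID=M79): rows 5, 6 → WeightKg takes values {N, O} — violation
(Port=155, ShipID=M58): rows 7, 13 → WeightKg = K, K ✓
(Port=158, ShipID=M30): rows 8, 11, 12, 14, 15 → WeightKg = N, N, N, N, N ✓
Two rows agree on {Port, ShipID} but differ on WeightKg, so {Port, ShipID} → WeightKg does not hold.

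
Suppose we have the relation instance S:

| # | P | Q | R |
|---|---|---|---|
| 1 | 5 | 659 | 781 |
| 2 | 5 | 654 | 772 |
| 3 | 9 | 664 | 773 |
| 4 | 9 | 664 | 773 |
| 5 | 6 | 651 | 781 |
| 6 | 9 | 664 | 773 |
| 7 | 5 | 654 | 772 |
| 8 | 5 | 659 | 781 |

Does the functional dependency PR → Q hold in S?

Yes

(P=5, R=781): rows 1, 8 → Q = 659, 659 ✓
(P=5, R=772): rows 2, 7 → Q = 654, 654 ✓
(P=9, R=773): rows 3, 4, 6 → Q = 664, 664, 664 ✓
(P=6, R=781): row 5 → Q = 651 ✓
Every PR value is associated with a single Q value, so PR → Q holds.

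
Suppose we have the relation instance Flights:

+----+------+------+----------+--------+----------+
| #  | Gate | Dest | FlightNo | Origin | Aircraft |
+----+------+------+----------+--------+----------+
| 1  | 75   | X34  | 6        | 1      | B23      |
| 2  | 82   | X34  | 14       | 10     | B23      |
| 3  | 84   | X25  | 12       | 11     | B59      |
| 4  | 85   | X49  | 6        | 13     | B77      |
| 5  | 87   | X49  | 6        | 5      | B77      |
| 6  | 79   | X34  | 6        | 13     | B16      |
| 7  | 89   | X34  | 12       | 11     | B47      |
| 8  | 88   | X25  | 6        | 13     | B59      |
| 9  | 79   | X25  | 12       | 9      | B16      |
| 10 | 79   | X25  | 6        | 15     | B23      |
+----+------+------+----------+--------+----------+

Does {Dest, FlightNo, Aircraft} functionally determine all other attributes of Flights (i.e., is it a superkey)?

No

Rows 4 and 5 have the same {Dest, FlightNo, Aircraft} value (Dest=X49, FlightNo=6, Aircraft=B77) but are distinct tuples, so {Dest, FlightNo, Aircraft} does not determine every attribute — not a superkey.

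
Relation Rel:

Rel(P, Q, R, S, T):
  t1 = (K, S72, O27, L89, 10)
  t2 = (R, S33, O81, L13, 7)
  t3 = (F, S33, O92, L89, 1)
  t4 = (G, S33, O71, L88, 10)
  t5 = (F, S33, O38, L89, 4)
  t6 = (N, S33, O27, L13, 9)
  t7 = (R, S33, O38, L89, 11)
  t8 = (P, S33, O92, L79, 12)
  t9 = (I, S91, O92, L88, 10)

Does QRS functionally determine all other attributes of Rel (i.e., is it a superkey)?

No

Rows 5 and 7 have the same QRS value (Q=S33, R=O38, S=L89) but are distinct tuples, so QRS does not determine every attribute — not a superkey.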